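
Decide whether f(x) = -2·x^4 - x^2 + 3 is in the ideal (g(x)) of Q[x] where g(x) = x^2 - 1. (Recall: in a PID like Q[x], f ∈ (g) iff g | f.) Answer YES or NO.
YES

In Q[x] the ideal (g) consists of all multiples of g, so f ∈ (g) iff g | f, i.e. iff the remainder of f on division by g is 0. Divide f by g (g is monic, so eliminate the leading term of the running remainder at each step):
  leading term -2·x^4: subtract (-2·x^2)·g(x) = -2·x^4 + 2·x^2, leaving 3 - 3·x^2
  leading term -3·x^2: subtract (-3)·g(x) = 3 - 3·x^2, leaving 0
The remainder is 0, so f(x) = g(x) · h(x) with h(x) = -2·x^2 - 3. Hence g | f, i.e. f ∈ (g).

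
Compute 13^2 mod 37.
21

Use repeated squaring. Binary(2) = 10. Walk through the bits of the exponent 2 left-to-right: at each bit after the leading one, square the running value, then multiply by 13 if the bit is 1 (always reducing mod 37):
  bit 1 = 1 (leading): start with 13.
  bit 2 = 0: square 13^2 = 169 ≡ 21 (mod 37).
Final value: 13^2 ≡ 21 (mod 37).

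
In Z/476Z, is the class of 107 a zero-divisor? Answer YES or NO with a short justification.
NO

gcd(107, 476) = 1, so 107 is a unit in Z/476Z (it has a multiplicative inverse). A unit cannot be a zero-divisor: if 107·b ≡ 0 then multiplying both sides by 107^(−1) gives b ≡ 0. So 107 is not a zero-divisor.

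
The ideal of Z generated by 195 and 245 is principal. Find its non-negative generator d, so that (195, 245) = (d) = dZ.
In the PID Z, (a, b) is generated by gcd(a, b). Compute gcd(245, 195) with the extended Euclidean algorithm, tracking rows (r, s, t) with s·245 + t·195 = r:
  row A: (245, 1, 0)   [1·245 + 0·195 = 245]
  row B: (195, 0, 1)   [0·245 + 1·195 = 195]
  245 = 1·195 + 50   → row C = row A − 1·row B = (50, 1, −1)   [check: 1·245 − 1·195 = 50]
  195 = 3·50 + 45   → row D = row B − 3·row C = (45, −3, 4)   [check: −3·245 + 4·195 = 45]
  50 = 1·45 + 5   → row E = row C − 1·row D = (5, 4, −5)   [check: 4·245 − 5·195 = 5]
  45 = 9·5 + 0   → remainder 0, stop. gcd = 5 (last nonzero row E).
So gcd(195, 245) = 5, with Bézout identity 4·245 − 5·195 = 5. Containment (⊇): the Bézout identity exhibits 5 as an element of (195, 245), giving (5) ⊆ (195, 245). Containment (⊆): since 5 | 195 and 5 | 245 (195 = 5·39, 245 = 5·49), every Z-linear combination of 195 and 245 is divisible by 5, so (195, 245) ⊆ (5). Therefore (195, 245) = (5), d = 5.

Final answer: (195, 245) = (5); d = 5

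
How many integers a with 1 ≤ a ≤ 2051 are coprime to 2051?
1752

The number of a ∈ {1, ..., 2051} with gcd(a, 2051) = 1 is by definition Euler's totient φ(2051). φ is multiplicative, with φ(p^e) = p^e − p^(e−1). Factorise 2051 = 7 · 293. Then
  φ(2051) = (7 − 1) · (293 − 1) = 6 · 292 = 1752.
So there are 1752 such integers.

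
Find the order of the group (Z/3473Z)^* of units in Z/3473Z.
|(Z/3473Z)^*| = 3300

(Z/3473Z)^* consists of the classes a with gcd(a, 3473) = 1, so its order is φ(3473). φ is multiplicative, with φ(p^e) = p^e − p^(e−1). Factorise 3473 = 23 · 151. Then
  φ(3473) = (23 − 1) · (151 − 1) = 22 · 150 = 3300.
Thus |(Z/3473Z)^*| = 3300.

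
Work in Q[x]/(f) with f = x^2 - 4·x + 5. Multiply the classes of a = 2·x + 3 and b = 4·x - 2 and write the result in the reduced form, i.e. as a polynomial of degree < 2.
First multiply in Q[x] without reducing: a · b = 8·x^2 + 8·x - 6. Now divide by f(x) = x^2 - 4·x + 5, eliminating the leading term at each step:
  leading term 8·x^2: subtract (8)·f(x) = 8·x^2 - 32·x + 40, leaving 40·x - 46
The degree is now < 2, so this is the remainder. Hence a · b ≡ 40·x - 46 in Q[x]/(f).

Final answer: a · b ≡ 40·x - 46 (mod f(x))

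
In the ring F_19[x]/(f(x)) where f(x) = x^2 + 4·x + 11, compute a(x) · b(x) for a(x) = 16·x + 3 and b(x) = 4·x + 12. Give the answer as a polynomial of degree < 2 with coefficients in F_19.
a · b ≡ 5·x + 16 (mod f(x))

Multiply as integer polynomials: a · b = 64·x^2 + 204·x + 36. Reducing coefficients mod 19: a · b ≡ 7·x^2 + 14·x + 17. Now divide by f(x) = x^2 + 4·x + 11 in F_19[x], eliminating the leading term at each step:
  leading term 7·x^2: subtract (7)·f(x) = 7·x^2 + 9·x + 1, leaving 5·x + 16 (coefficients mod 19)
The degree is now < 2, so this is the remainder. Hence a · b ≡ 5·x + 16 in F_19[x]/(f).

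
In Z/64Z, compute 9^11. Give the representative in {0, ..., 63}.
Use repeated squaring. Binary(11) = 1011. Walk through the bits of the exponent 11 left-to-right: at each bit after the leading one, square the running value, then multiply by 9 if the bit is 1 (always reducing mod 64):
  bit 1 = 1 (leading): start with 9.
  bit 2 = 0: square 9^2 = 81 ≡ 17 (mod 64).
  bit 3 = 1: square 17^2 = 289 ≡ 33; bit is 1, so multiply 33·9 = 297 ≡ 41 (mod 64).
  bit 4 = 1: square 41^2 = 1681 ≡ 17; bit is 1, so multiply 17·9 = 153 ≡ 25 (mod 64).
Final value: 9^11 ≡ 25 (mod 64).

Final answer: 25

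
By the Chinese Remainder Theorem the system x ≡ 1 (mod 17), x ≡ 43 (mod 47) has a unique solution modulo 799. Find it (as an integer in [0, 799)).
x ≡ 137 (mod 799); the representative in [0, 799) is 137

The moduli 17, 47 are pairwise coprime, so by the CRT there is a unique solution mod 17·47 = 799.
Solve by successive substitution. Start with x ≡ 1 (mod 17).
  Combine with x ≡ 43 (mod 47): write x = 1 + 17·t and require 1 + 17·t ≡ 43 (mod 47), i.e. 17·t ≡ 43 − 1 ≡ 42 (mod 47). Since 17^(−1) ≡ 36 (mod 47), t ≡ 36·42 ≡ 8 (mod 47). So x ≡ 1 + 17·8 = 137 (mod 799).
Unique solution in [0, 799): x = 137.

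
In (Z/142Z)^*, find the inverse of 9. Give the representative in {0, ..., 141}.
9^(−1) ≡ 79 (mod 142)

Apply the extended Euclidean algorithm to (142, 9), tracking rows (r, s, t) with s·142 + t·9 = r. Each division r_prev = q·r_cur + r_new produces the new row as (previous row) − q·(current row):
  row A: (142, 1, 0)   [1·142 + 0·9 = 142]
  row B: (9, 0, 1)   [0·142 + 1·9 = 9]
  142 = 15·9 + 7   → row C = row A − 15·row B = (7, 1, −15)   [check: 1·142 − 15·9 = 7]
  9 = 1·7 + 2   → row D = row B − 1·row C = (2, −1, 16)   [check: −1·142 + 16·9 = 2]
  7 = 3·2 + 1   → row E = row C − 3·row D = (1, 4, −63)   [check: 4·142 − 63·9 = 1]
  2 = 2·1 + 0   → remainder 0, stop. gcd = 1 (last nonzero row E).
The gcd is 1, so 9 is invertible mod 142. The last nonzero row gives 4·142 − 63·9 = 1, so t = −63. So 9^(−1) ≡ −63 ≡ 79 (mod 142). Verify: 9 · 79 = 711 ≡ 1 (mod 142). ✓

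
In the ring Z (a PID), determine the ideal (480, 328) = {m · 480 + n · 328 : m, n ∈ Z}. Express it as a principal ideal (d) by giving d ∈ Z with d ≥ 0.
In the PID Z, (a, b) is generated by gcd(a, b). Compute gcd(480, 328) with the extended Euclidean algorithm, tracking rows (r, s, t) with s·480 + t·328 = r:
  row A: (480, 1, 0)   [1·480 + 0·328 = 480]
  row B: (328, 0, 1)   [0·480 + 1·328 = 328]
  480 = 1·328 + 152   → row C = row A − 1·row B = (152, 1, −1)   [check: 1·480 − 1·328 = 152]
  328 = 2·152 + 24   → row D = row B − 2·row C = (24, −2, 3)   [check: −2·480 + 3·328 = 24]
  152 = 6·24 + 8   → row E = row C − 6·row D = (8, 13, −19)   [check: 13·480 − 19·328 = 8]
  24 = 3·8 + 0   → remainder 0, stop. gcd = 8 (last nonzero row E).
So gcd(480, 328) = 8, with Bézout identity 13·480 − 19·328 = 8. Containment (⊇): the Bézout identity exhibits 8 as an element of (480, 328), giving (8) ⊆ (480, 328). Containment (⊆): since 8 | 480 and 8 | 328 (480 = 8·60, 328 = 8·41), every Z-linear combination of 480 and 328 is divisible by 8, so (480, 328) ⊆ (8). Therefore (480, 328) = (8), d = 8.

Final answer: (480, 328) = (8); d = 8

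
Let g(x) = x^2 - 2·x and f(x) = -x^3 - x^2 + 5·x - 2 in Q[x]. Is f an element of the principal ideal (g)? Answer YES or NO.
NO

In Q[x] the ideal (g) consists of all multiples of g, so f ∈ (g) iff g | f, i.e. iff the remainder of f on division by g is 0. Divide f by g (g is monic, so eliminate the leading term of the running remainder at each step):
  leading term -x^3: subtract (-x)·g(x) = -x^3 + 2·x^2, leaving -3·x^2 + 5·x - 2
  leading term -3·x^2: subtract (-3)·g(x) = -3·x^2 + 6·x, leaving -x - 2
The remainder r(x) = -x - 2 ≠ 0 (and deg r < deg g), so g ∤ f, i.e. f ∉ (g).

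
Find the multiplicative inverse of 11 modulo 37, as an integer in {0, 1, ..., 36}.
Apply the extended Euclidean algorithm to (37, 11), tracking rows (r, s, t) with s·37 + t·11 = r. Each division r_prev = q·r_cur + r_new produces the new row as (previous row) − q·(current row):
  row A: (37, 1, 0)   [1·37 + 0·11 = 37]
  row B: (11, 0, 1)   [0·37 + 1·11 = 11]
  37 = 3·11 + 4   → row C = row A − 3·row B = (4, 1, −3)   [check: 1·37 − 3·11 = 4]
  11 = 2·4 + 3   → row D = row B − 2·row C = (3, −2, 7)   [check: −2·37 + 7·11 = 3]
  4 = 1·3 + 1   → row E = row C − 1·row D = (1, 3, −10)   [check: 3·37 − 10·11 = 1]
  3 = 3·1 + 0   → remainder 0, stop. gcd = 1 (last nonzero row E).
The gcd is 1, so 11 is invertible mod 37. The last nonzero row gives 3·37 − 10·11 = 1, so t = −10. So 11^(−1) ≡ −10 ≡ 27 (mod 37). Verify: 11 · 27 = 297 ≡ 1 (mod 37). ✓

Final answer: 11^(−1) ≡ 27 (mod 37)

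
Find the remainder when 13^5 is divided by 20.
Use repeated squaring. Binary(5) = 101. Walk through the bits of the exponent 5 left-to-right: at each bit after the leading one, square the running value, then multiply by 13 if the bit is 1 (always reducing mod 20):
  bit 1 = 1 (leading): start with 13.
  bit 2 = 0: square 13^2 = 169 ≡ 9 (mod 20).
  bit 3 = 1: square 9^2 = 81 ≡ 1; bit is 1, so multiply 1·13 = 13 (mod 20).
Final value: 13^5 ≡ 13 (mod 20).

Final answer: 13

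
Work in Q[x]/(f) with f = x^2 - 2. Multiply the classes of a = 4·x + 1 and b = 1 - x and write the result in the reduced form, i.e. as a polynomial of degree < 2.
First multiply in Q[x] without reducing: a · b = -4·x^2 + 3·x + 1. Now divide by f(x) = x^2 - 2, eliminating the leading term at each step:
  leading term -4·x^2: subtract (-4)·f(x) = 8 - 4·x^2, leaving 3·x - 7
The degree is now < 2, so this is the remainder. Hence a · b ≡ 3·x - 7 in Q[x]/(f).

Final answer: a · b ≡ 3·x - 7 (mod f(x))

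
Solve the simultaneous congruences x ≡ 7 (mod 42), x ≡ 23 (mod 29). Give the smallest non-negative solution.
The moduli 42, 29 are pairwise coprime, so by the CRT there is a unique solution mod 42·29 = 1218.
Solve by successive substitution. Start with x ≡ 7 (mod 42).
  Combine with x ≡ 23 (mod 29): write x = 7 + 42·t and require 7 + 42·t ≡ 23 (mod 29), i.e. 42·t ≡ 23 − 7 ≡ 16 (mod 29). Since 42^(−1) ≡ 9 (mod 29) (42 ≡ 13 (mod 29)), t ≡ 9·16 ≡ 28 (mod 29). So x ≡ 7 + 42·28 = 1183 (mod 1218).
Unique solution in [0, 1218): x = 1183.

Final answer: x ≡ 1183 (mod 1218); the representative in [0, 1218) is 1183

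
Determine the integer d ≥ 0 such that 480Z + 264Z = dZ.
(480, 264) = (24); d = 24

In the PID Z, (a, b) is generated by gcd(a, b). Compute gcd(480, 264) with the extended Euclidean algorithm, tracking rows (r, s, t) with s·480 + t·264 = r:
  row A: (480, 1, 0)   [1·480 + 0·264 = 480]
  row B: (264, 0, 1)   [0·480 + 1·264 = 264]
  480 = 1·264 + 216   → row C = row A − 1·row B = (216, 1, −1)   [check: 1·480 − 1·264 = 216]
  264 = 1·216 + 48   → row D = row B − 1·row C = (48, −1, 2)   [check: −1·480 + 2·264 = 48]
  216 = 4·48 + 24   → row E = row C − 4·row D = (24, 5, −9)   [check: 5·480 − 9·264 = 24]
  48 = 2·24 + 0   → remainder 0, stop. gcd = 24 (last nonzero row E).
So gcd(480, 264) = 24, with Bézout identity 5·480 − 9·264 = 24. Containment (⊇): the Bézout identity exhibits 24 as an element of (480, 264), giving (24) ⊆ (480, 264). Containment (⊆): since 24 | 480 and 24 | 264 (480 = 24·20, 264 = 24·11), every Z-linear combination of 480 and 264 is divisible by 24, so (480, 264) ⊆ (24). Therefore (480, 264) = (24), d = 24.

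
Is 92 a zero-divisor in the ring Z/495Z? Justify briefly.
gcd(92, 495) = 1, so 92 is a unit in Z/495Z (it has a multiplicative inverse). A unit cannot be a zero-divisor: if 92·b ≡ 0 then multiplying both sides by 92^(−1) gives b ≡ 0. So 92 is not a zero-divisor.

Final answer: NO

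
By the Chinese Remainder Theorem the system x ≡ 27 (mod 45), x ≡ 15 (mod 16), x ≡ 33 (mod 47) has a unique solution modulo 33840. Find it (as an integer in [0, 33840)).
x ≡ 18927 (mod 33840); the representative in [0, 33840) is 18927

The moduli 45, 16, 47 are pairwise coprime, so by the CRT there is a unique solution mod 45·16·47 = 33840.
Solve by successive substitution. Start with x ≡ 27 (mod 45).
  Combine with x ≡ 15 (mod 16): write x = 27 + 45·t and require 27 + 45·t ≡ 15 (mod 16), i.e. 45·t ≡ 15 − 27 ≡ 4 (mod 16). Since 45^(−1) ≡ 5 (mod 16) (45 ≡ 13 (mod 16)), t ≡ 5·4 ≡ 4 (mod 16). So x ≡ 27 + 45·4 = 207 (mod 720).
  Combine with x ≡ 33 (mod 47): write x = 207 + 720·t and require 207 + 720·t ≡ 33 (mod 47), i.e. 720·t ≡ 33 − 207 ≡ 14 (mod 47). Since 720^(−1) ≡ 22 (mod 47) (720 ≡ 15 (mod 47)), t ≡ 22·14 ≡ 26 (mod 47). So x ≡ 207 + 720·26 = 18927 (mod 33840).
Unique solution in [0, 33840): x = 18927.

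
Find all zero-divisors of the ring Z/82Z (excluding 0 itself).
nonzero zero-divisors of Z/82Z = {2, 4, 6, 8, 10, 12, 14, 16, 18, 20, 22, 24, 26, 28, 30, 32, 34, 36, 38, 40, 41, 42, 44, 46, 48, 50, 52, 54, 56, 58, 60, 62, 64, 66, 68, 70, 72, 74, 76, 78, 80}

An element a ∈ Z/82Z (with a ≠ 0) is a zero-divisor iff gcd(a, 82) > 1 (because a is a unit precisely when gcd(a, n) = 1, and in Z/nZ every nonzero, non-unit element is a zero-divisor). Scan a = 1, ..., 81 and keep those with gcd(a, 82) > 1:
  gcd(2, 82) = 2, gcd(4, 82) = 2, gcd(6, 82) = 2, gcd(8, 82) = 2, gcd(10, 82) = 2, gcd(12, 82) = 2, gcd(14, 82) = 2, gcd(16, 82) = 2, gcd(18, 82) = 2, gcd(20, 82) = 2, gcd(22, 82) = 2, gcd(24, 82) = 2, gcd(26, 82) = 2, gcd(28, 82) = 2, gcd(30, 82) = 2, gcd(32, 82) = 2, gcd(34, 82) = 2, gcd(36, 82) = 2, gcd(38, 82) = 2, gcd(40, 82) = 2, gcd(41, 82) = 41, gcd(42, 82) = 2, gcd(44, 82) = 2, gcd(46, 82) = 2, gcd(48, 82) = 2, gcd(50, 82) = 2, gcd(52, 82) = 2, gcd(54, 82) = 2, gcd(56, 82) = 2, gcd(58, 82) = 2, gcd(60, 82) = 2, gcd(62, 82) = 2, gcd(64, 82) = 2, gcd(66, 82) = 2, gcd(68, 82) = 2, gcd(70, 82) = 2, gcd(72, 82) = 2, gcd(74, 82) = 2, gcd(76, 82) = 2, gcd(78, 82) = 2, gcd(80, 82) = 2.
All other a ∈ {1, ..., 81} have gcd(a, 82) = 1 and are units. So the nonzero zero-divisors are exactly the 41 values of a appearing in this scan.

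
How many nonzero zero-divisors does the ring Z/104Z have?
Z/104Z has 55 nonzero zero-divisors

In Z/104Z each nonzero element is either a unit (gcd with 104 is 1) or a zero-divisor (gcd > 1). The number of units is φ(104): factorise 104 = 2^3 · 13, so φ(104) = (2^3 − 2^2) · (13 − 1) = 4 · 12 = 48. The nonzero elements number 104 − 1 = 103. Hence the nonzero zero-divisors number 103 − 48 = 55.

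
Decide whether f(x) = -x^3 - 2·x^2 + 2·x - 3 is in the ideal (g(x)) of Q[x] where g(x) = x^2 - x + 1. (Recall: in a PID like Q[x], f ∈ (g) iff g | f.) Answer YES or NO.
YES

In Q[x] the ideal (g) consists of all multiples of g, so f ∈ (g) iff g | f, i.e. iff the remainder of f on division by g is 0. Divide f by g (g is monic, so eliminate the leading term of the running remainder at each step):
  leading term -x^3: subtract (-x)·g(x) = -x^3 + x^2 - x, leaving -3·x^2 + 3·x - 3
  leading term -3·x^2: subtract (-3)·g(x) = -3·x^2 + 3·x - 3, leaving 0
The remainder is 0, so f(x) = g(x) · h(x) with h(x) = -x - 3. Hence g | f, i.e. f ∈ (g).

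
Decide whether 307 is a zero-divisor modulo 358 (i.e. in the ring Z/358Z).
NO

gcd(307, 358) = 1, so 307 is a unit in Z/358Z (it has a multiplicative inverse). A unit cannot be a zero-divisor: if 307·b ≡ 0 then multiplying both sides by 307^(−1) gives b ≡ 0. So 307 is not a zero-divisor.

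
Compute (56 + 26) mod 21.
Reduce the summands first: 56 ≡ 14, 26 ≡ 5 (mod 21), so 56 + 26 ≡ 14 + 5 (mod 21). 14 + 5 = 19; 19 = 0·21 + 19, so (56 + 26) mod 21 = 19.

Final answer: 19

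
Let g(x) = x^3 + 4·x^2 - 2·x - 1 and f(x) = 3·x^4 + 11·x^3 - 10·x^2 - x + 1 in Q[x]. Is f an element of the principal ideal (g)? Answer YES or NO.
In Q[x] the ideal (g) consists of all multiples of g, so f ∈ (g) iff g | f, i.e. iff the remainder of f on division by g is 0. Divide f by g (g is monic, so eliminate the leading term of the running remainder at each step):
  leading term 3·x^4: subtract (3·x)·g(x) = 3·x^4 + 12·x^3 - 6·x^2 - 3·x, leaving -x^3 - 4·x^2 + 2·x + 1
  leading term -x^3: subtract (-1)·g(x) = -x^3 - 4·x^2 + 2·x + 1, leaving 0
The remainder is 0, so f(x) = g(x) · h(x) with h(x) = 3·x - 1. Hence g | f, i.e. f ∈ (g).

Final answer: YES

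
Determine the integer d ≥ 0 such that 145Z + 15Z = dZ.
(145, 15) = (5); d = 5

In the PID Z, (a, b) is generated by gcd(a, b). Compute gcd(145, 15) with the extended Euclidean algorithm, tracking rows (r, s, t) with s·145 + t·15 = r:
  row A: (145, 1, 0)   [1·145 + 0·15 = 145]
  row B: (15, 0, 1)   [0·145 + 1·15 = 15]
  145 = 9·15 + 10   → row C = row A − 9·row B = (10, 1, −9)   [check: 1·145 − 9·15 = 10]
  15 = 1·10 + 5   → row D = row B − 1·row C = (5, −1, 10)   [check: −1·145 + 10·15 = 5]
  10 = 2·5 + 0   → remainder 0, stop. gcd = 5 (last nonzero row D).
So gcd(145, 15) = 5, with Bézout identity −1·145 + 10·15 = 5. Containment (⊇): the Bézout identity exhibits 5 as an element of (145, 15), giving (5) ⊆ (145, 15). Containment (⊆): since 5 | 145 and 5 | 15 (145 = 5·29, 15 = 5·3), every Z-linear combination of 145 and 15 is divisible by 5, so (145, 15) ⊆ (5). Therefore (145, 15) = (5), d = 5.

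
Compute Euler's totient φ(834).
φ(834) = 276

φ is multiplicative, with φ(p^e) = p^e − p^(e−1). Factorise 834 = 2 · 3 · 139. Then
  φ(834) = (2 − 1) · (3 − 1) · (139 − 1) = 1 · 2 · 138 = 276.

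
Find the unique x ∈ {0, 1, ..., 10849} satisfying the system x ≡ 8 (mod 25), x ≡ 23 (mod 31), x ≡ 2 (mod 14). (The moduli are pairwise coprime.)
The moduli 25, 31, 14 are pairwise coprime, so by the CRT there is a unique solution mod 25·31·14 = 10850.
Solve by successive substitution. Start with x ≡ 8 (mod 25).
  Combine with x ≡ 23 (mod 31): write x = 8 + 25·t and require 8 + 25·t ≡ 23 (mod 31), i.e. 25·t ≡ 23 − 8 ≡ 15 (mod 31). Since 25^(−1) ≡ 5 (mod 31), t ≡ 5·15 ≡ 13 (mod 31). So x ≡ 8 + 25·13 = 333 (mod 775).
  Combine with x ≡ 2 (mod 14): write x = 333 + 775·t and require 333 + 775·t ≡ 2 (mod 14), i.e. 775·t ≡ 2 − 333 ≡ 5 (mod 14). Since 775^(−1) ≡ 3 (mod 14) (775 ≡ 5 (mod 14)), t ≡ 3·5 ≡ 1 (mod 14). So x ≡ 333 + 775·1 = 1108 (mod 10850).
Unique solution in [0, 10850): x = 1108.

Final answer: x ≡ 1108 (mod 10850); the representative in [0, 10850) is 1108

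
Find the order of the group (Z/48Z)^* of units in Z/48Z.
(Z/48Z)^* consists of the classes a with gcd(a, 48) = 1, so its order is φ(48). φ is multiplicative, with φ(p^e) = p^e − p^(e−1). Factorise 48 = 2^4 · 3. Then
  φ(48) = (2^4 − 2^3) · (3 − 1) = 8 · 2 = 16.
Thus |(Z/48Z)^*| = 16.

Final answer: |(Z/48Z)^*| = 16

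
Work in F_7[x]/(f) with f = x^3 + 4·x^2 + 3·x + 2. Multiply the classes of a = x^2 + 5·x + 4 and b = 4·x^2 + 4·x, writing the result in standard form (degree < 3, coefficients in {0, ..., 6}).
a · b ≡ 6·x^2 + 5·x + 5 (mod f(x))

Multiply as integer polynomials: a · b = 4·x^4 + 24·x^3 + 36·x^2 + 16·x. Reducing coefficients mod 7: a · b ≡ 4·x^4 + 3·x^3 + x^2 + 2·x. Now divide by f(x) = x^3 + 4·x^2 + 3·x + 2 in F_7[x], eliminating the leading term at each step:
  leading term 4·x^4: subtract (4·x)·f(x) = 4·x^4 + 2·x^3 + 5·x^2 + x, leaving x^3 + 3·x^2 + x (coefficients mod 7)
  leading term x^3: subtract (1)·f(x) = x^3 + 4·x^2 + 3·x + 2, leaving 6·x^2 + 5·x + 5 (coefficients mod 7)
The degree is now < 3, so this is the remainder. Hence a · b ≡ 6·x^2 + 5·x + 5 in F_7[x]/(f).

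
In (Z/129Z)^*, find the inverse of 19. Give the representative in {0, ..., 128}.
19^(−1) ≡ 34 (mod 129)

Apply the extended Euclidean algorithm to (129, 19), tracking rows (r, s, t) with s·129 + t·19 = r. Each division r_prev = q·r_cur + r_new produces the new row as (previous row) − q·(current row):
  row A: (129, 1, 0)   [1·129 + 0·19 = 129]
  row B: (19, 0, 1)   [0·129 + 1·19 = 19]
  129 = 6·19 + 15   → row C = row A − 6·row B = (15, 1, −6)   [check: 1·129 − 6·19 = 15]
  19 = 1·15 + 4   → row D = row B − 1·row C = (4, −1, 7)   [check: −1·129 + 7·19 = 4]
  15 = 3·4 + 3   → row E = row C − 3·row D = (3, 4, −27)   [check: 4·129 − 27·19 = 3]
  4 = 1·3 + 1   → row F = row D − 1·row E = (1, −5, 34)   [check: −5·129 + 34·19 = 1]
  3 = 3·1 + 0   → remainder 0, stop. gcd = 1 (last nonzero row F).
The gcd is 1, so 19 is invertible mod 129. The last nonzero row gives −5·129 + 34·19 = 1, so t = 34. So 19^(−1) ≡ 34 (mod 129). Verify: 19 · 34 = 646 ≡ 1 (mod 129). ✓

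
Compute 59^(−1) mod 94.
59^(−1) ≡ 51 (mod 94)

Apply the extended Euclidean algorithm to (94, 59), tracking rows (r, s, t) with s·94 + t·59 = r. Each division r_prev = q·r_cur + r_new produces the new row as (previous row) − q·(current row):
  row A: (94, 1, 0)   [1·94 + 0·59 = 94]
  row B: (59, 0, 1)   [0·94 + 1·59 = 59]
  94 = 1·59 + 35   → row C = row A − 1·row B = (35, 1, −1)   [check: 1·94 − 1·59 = 35]
  59 = 1·35 + 24   → row D = row B − 1·row C = (24, −1, 2)   [check: −1·94 + 2·59 = 24]
  35 = 1·24 + 11   → row E = row C − 1·row D = (11, 2, −3)   [check: 2·94 − 3·59 = 11]
  24 = 2·11 + 2   → row F = row D − 2·row E = (2, −5, 8)   [check: −5·94 + 8·59 = 2]
  11 = 5·2 + 1   → row G = row E − 5·row F = (1, 27, −43)   [check: 27·94 − 43·59 = 1]
  2 = 2·1 + 0   → remainder 0, stop. gcd = 1 (last nonzero row G).
The gcd is 1, so 59 is invertible mod 94. The last nonzero row gives 27·94 − 43·59 = 1, so t = −43. So 59^(−1) ≡ −43 ≡ 51 (mod 94). Verify: 59 · 51 = 3009 ≡ 1 (mod 94). ✓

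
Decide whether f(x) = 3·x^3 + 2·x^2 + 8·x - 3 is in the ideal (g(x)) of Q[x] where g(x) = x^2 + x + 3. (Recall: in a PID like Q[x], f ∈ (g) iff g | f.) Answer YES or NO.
In Q[x] the ideal (g) consists of all multiples of g, so f ∈ (g) iff g | f, i.e. iff the remainder of f on division by g is 0. Divide f by g (g is monic, so eliminate the leading term of the running remainder at each step):
  leading term 3·x^3: subtract (3·x)·g(x) = 3·x^3 + 3·x^2 + 9·x, leaving -x^2 - x - 3
  leading term -x^2: subtract (-1)·g(x) = -x^2 - x - 3, leaving 0
The remainder is 0, so f(x) = g(x) · h(x) with h(x) = 3·x - 1. Hence g | f, i.e. f ∈ (g).

Final answer: YES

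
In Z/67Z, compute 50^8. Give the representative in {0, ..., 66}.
Use repeated squaring. Binary(8) = 1000. Walk through the bits of the exponent 8 left-to-right: at each bit after the leading one, square the running value, then multiply by 50 if the bit is 1 (always reducing mod 67):
  bit 1 = 1 (leading): start with 50.
  bit 2 = 0: square 50^2 = 2500 ≡ 21 (mod 67).
  bit 3 = 0: square 21^2 = 441 ≡ 39 (mod 67).
  bit 4 = 0: square 39^2 = 1521 ≡ 47 (mod 67).
Final value: 50^8 ≡ 47 (mod 67).

Final answer: 47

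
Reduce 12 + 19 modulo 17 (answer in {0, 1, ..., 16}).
Reduce the summands first: 19 ≡ 2 (mod 17), so 12 + 19 ≡ 12 + 2 (mod 17). 12 + 2 = 14; 14 = 0·17 + 14, so (12 + 19) mod 17 = 14.

Final answer: 14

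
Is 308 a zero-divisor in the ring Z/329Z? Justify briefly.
gcd(308, 329) = 7 > 1, so 308 is not a unit in Z/329Z. In Z/nZ every nonzero non-unit is a zero-divisor: explicitly, take b = 329/gcd = 47 ≠ 0 (mod 329); then 308·47 = 14476 = 44·329, i.e. 308·47 ≡ 0 (mod 329). So 308 is a zero-divisor.

Final answer: YES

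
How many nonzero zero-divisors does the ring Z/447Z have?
In Z/447Z each nonzero element is either a unit (gcd with 447 is 1) or a zero-divisor (gcd > 1). The number of units is φ(447): factorise 447 = 3 · 149, so φ(447) = (3 − 1) · (149 − 1) = 2 · 148 = 296. The nonzero elements number 447 − 1 = 446. Hence the nonzero zero-divisors number 446 − 296 = 150.

Final answer: Z/447Z has 150 nonzero zero-divisors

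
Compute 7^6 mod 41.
20

Use repeated squaring. Binary(6) = 110. Walk through the bits of the exponent 6 left-to-right: at each bit after the leading one, square the running value, then multiply by 7 if the bit is 1 (always reducing mod 41):
  bit 1 = 1 (leading): start with 7.
  bit 2 = 1: square 7^2 = 49 ≡ 8; bit is 1, so multiply 8·7 = 56 ≡ 15 (mod 41).
  bit 3 = 0: square 15^2 = 225 ≡ 20 (mod 41).
Final value: 7^6 ≡ 20 (mod 41).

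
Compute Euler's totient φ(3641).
φ is multiplicative, with φ(p^e) = p^e − p^(e−1). Factorise 3641 = 11 · 331. Then
  φ(3641) = (11 − 1) · (331 − 1) = 10 · 330 = 3300.

Final answer: φ(3641) = 3300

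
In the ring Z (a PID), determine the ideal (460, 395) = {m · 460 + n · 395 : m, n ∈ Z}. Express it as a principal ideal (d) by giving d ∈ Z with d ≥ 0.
(460, 395) = (5); d = 5

In the PID Z, (a, b) is generated by gcd(a, b). Compute gcd(460, 395) with the extended Euclidean algorithm, tracking rows (r, s, t) with s·460 + t·395 = r:
  row A: (460, 1, 0)   [1·460 + 0·395 = 460]
  row B: (395, 0, 1)   [0·460 + 1·395 = 395]
  460 = 1·395 + 65   → row C = row A − 1·row B = (65, 1, −1)   [check: 1·460 − 1·395 = 65]
  395 = 6·65 + 5   → row D = row B − 6·row C = (5, −6, 7)   [check: −6·460 + 7·395 = 5]
  65 = 13·5 + 0   → remainder 0, stop. gcd = 5 (last nonzero row D).
So gcd(460, 395) = 5, with Bézout identity −6·460 + 7·395 = 5. Containment (⊇): the Bézout identity exhibits 5 as an element of (460, 395), giving (5) ⊆ (460, 395). Containment (⊆): since 5 | 460 and 5 | 395 (460 = 5·92, 395 = 5·79), every Z-linear combination of 460 and 395 is divisible by 5, so (460, 395) ⊆ (5). Therefore (460, 395) = (5), d = 5.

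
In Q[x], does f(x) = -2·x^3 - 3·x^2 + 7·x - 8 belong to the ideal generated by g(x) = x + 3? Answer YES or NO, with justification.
NO

In Q[x] the ideal (g) consists of all multiples of g, so f ∈ (g) iff g | f, i.e. iff the remainder of f on division by g is 0. Divide f by g (g is monic, so eliminate the leading term of the running remainder at each step):
  leading term -2·x^3: subtract (-2·x^2)·g(x) = -2·x^3 - 6·x^2, leaving 3·x^2 + 7·x - 8
  leading term 3·x^2: subtract (3·x)·g(x) = 3·x^2 + 9·x, leaving -2·x - 8
  leading term -2·x: subtract (-2)·g(x) = -2·x - 6, leaving -2
The remainder r(x) = -2 ≠ 0 (and deg r < deg g), so g ∤ f, i.e. f ∉ (g).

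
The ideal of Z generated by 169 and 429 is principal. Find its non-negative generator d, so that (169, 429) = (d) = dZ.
In the PID Z, (a, b) is generated by gcd(a, b). Compute gcd(429, 169) with the extended Euclidean algorithm, tracking rows (r, s, t) with s·429 + t·169 = r:
  row A: (429, 1, 0)   [1·429 + 0·169 = 429]
  row B: (169, 0, 1)   [0·429 + 1·169 = 169]
  429 = 2·169 + 91   → row C = row A − 2·row B = (91, 1, −2)   [check: 1·429 − 2·169 = 91]
  169 = 1·91 + 78   → row D = row B − 1·row C = (78, −1, 3)   [check: −1·429 + 3·169 = 78]
  91 = 1·78 + 13   → row E = row C − 1·row D = (13, 2, −5)   [check: 2·429 − 5·169 = 13]
  78 = 6·13 + 0   → remainder 0, stop. gcd = 13 (last nonzero row E).
So gcd(169, 429) = 13, with Bézout identity 2·429 − 5·169 = 13. Containment (⊇): the Bézout identity exhibits 13 as an element of (169, 429), giving (13) ⊆ (169, 429). Containment (⊆): since 13 | 169 and 13 | 429 (169 = 13·13, 429 = 13·33), every Z-linear combination of 169 and 429 is divisible by 13, so (169, 429) ⊆ (13). Therefore (169, 429) = (13), d = 13.

Final answer: (169, 429) = (13); d = 13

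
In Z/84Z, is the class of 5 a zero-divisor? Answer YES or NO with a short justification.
gcd(5, 84) = 1, so 5 is a unit in Z/84Z (it has a multiplicative inverse). A unit cannot be a zero-divisor: if 5·b ≡ 0 then multiplying both sides by 5^(−1) gives b ≡ 0. So 5 is not a zero-divisor.

Final answer: NO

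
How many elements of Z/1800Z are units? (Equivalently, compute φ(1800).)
An element a ∈ Z/1800Z is a unit iff gcd(a, 1800) = 1, so the number of units is φ(1800). φ is multiplicative, with φ(p^e) = p^e − p^(e−1). Factorise 1800 = 2^3 · 3^2 · 5^2. Then
  φ(1800) = (2^3 − 2^2) · (3^2 − 3^1) · (5^2 − 5^1) = 4 · 6 · 20 = 480.

Final answer: Z/1800Z has φ(1800) = 480 units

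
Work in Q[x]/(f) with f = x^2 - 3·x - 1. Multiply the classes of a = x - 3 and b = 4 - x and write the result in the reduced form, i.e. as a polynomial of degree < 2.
a · b ≡ 4·x - 13 (mod f(x))

First multiply in Q[x] without reducing: a · b = -x^2 + 7·x - 12. Now divide by f(x) = x^2 - 3·x - 1, eliminating the leading term at each step:
  leading term -x^2: subtract (-1)·f(x) = -x^2 + 3·x + 1, leaving 4·x - 13
The degree is now < 2, so this is the remainder. Hence a · b ≡ 4·x - 13 in Q[x]/(f).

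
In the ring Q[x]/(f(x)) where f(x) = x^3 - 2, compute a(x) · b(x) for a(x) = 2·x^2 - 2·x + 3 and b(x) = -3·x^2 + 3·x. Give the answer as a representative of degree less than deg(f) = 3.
a · b ≡ -15·x^2 - 3·x + 24 (mod f(x))

First multiply in Q[x] without reducing: a · b = -6·x^4 + 12·x^3 - 15·x^2 + 9·x. Now divide by f(x) = x^3 - 2, eliminating the leading term at each step:
  leading term -6·x^4: subtract (-6·x)·f(x) = -6·x^4 + 12·x, leaving 12·x^3 - 15·x^2 - 3·x
  leading term 12·x^3: subtract (12)·f(x) = 12·x^3 - 24, leaving -15·x^2 - 3·x + 24
The degree is now < 3, so this is the remainder. Hence a · b ≡ -15·x^2 - 3·x + 24 in Q[x]/(f).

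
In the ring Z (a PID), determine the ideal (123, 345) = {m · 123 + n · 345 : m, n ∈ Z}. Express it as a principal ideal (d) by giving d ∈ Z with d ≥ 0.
In the PID Z, (a, b) is generated by gcd(a, b). Compute gcd(345, 123) with the extended Euclidean algorithm, tracking rows (r, s, t) with s·345 + t·123 = r:
  row A: (345, 1, 0)   [1·345 + 0·123 = 345]
  row B: (123, 0, 1)   [0·345 + 1·123 = 123]
  345 = 2·123 + 99   → row C = row A − 2·row B = (99, 1, −2)   [check: 1·345 − 2·123 = 99]
  123 = 1·99 + 24   → row D = row B − 1·row C = (24, −1, 3)   [check: −1·345 + 3·123 = 24]
  99 = 4·24 + 3   → row E = row C − 4·row D = (3, 5, −14)   [check: 5·345 − 14·123 = 3]
  24 = 8·3 + 0   → remainder 0, stop. gcd = 3 (last nonzero row E).
So gcd(123, 345) = 3, with Bézout identity 5·345 − 14·123 = 3. Containment (⊇): the Bézout identity exhibits 3 as an element of (123, 345), giving (3) ⊆ (123, 345). Containment (⊆): since 3 | 123 and 3 | 345 (123 = 3·41, 345 = 3·115), every Z-linear combination of 123 and 345 is divisible by 3, so (123, 345) ⊆ (3). Therefore (123, 345) = (3), d = 3.

Final answer: (123, 345) = (3); d = 3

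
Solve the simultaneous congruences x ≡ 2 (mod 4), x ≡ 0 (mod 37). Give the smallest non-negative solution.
x ≡ 74 (mod 148); the representative in [0, 148) is 74

The moduli 4, 37 are pairwise coprime, so by the CRT there is a unique solution mod 4·37 = 148.
Solve by successive substitution. Start with x ≡ 2 (mod 4).
  Combine with x ≡ 0 (mod 37): write x = 2 + 4·t and require 2 + 4·t ≡ 0 (mod 37), i.e. 4·t ≡ 0 − 2 ≡ 35 (mod 37). Since 4^(−1) ≡ 28 (mod 37), t ≡ 28·35 ≡ 18 (mod 37). So x ≡ 2 + 4·18 = 74 (mod 148).
Unique solution in [0, 148): x = 74.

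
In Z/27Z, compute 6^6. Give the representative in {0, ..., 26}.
0

Use repeated squaring. Binary(6) = 110. Walk through the bits of the exponent 6 left-to-right: at each bit after the leading one, square the running value, then multiply by 6 if the bit is 1 (always reducing mod 27):
  bit 1 = 1 (leading): start with 6.
  bit 2 = 1: square 6^2 = 36 ≡ 9; bit is 1, so multiply 9·6 = 54 ≡ 0 (mod 27).
  bit 3 = 0: square 0^2 = 0 (mod 27).
Final value: 6^6 ≡ 0 (mod 27).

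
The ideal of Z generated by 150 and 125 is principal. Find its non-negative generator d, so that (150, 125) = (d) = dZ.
(150, 125) = (25); d = 25

In the PID Z, (a, b) is generated by gcd(a, b). Compute gcd(150, 125) with the extended Euclidean algorithm, tracking rows (r, s, t) with s·150 + t·125 = r:
  row A: (150, 1, 0)   [1·150 + 0·125 = 150]
  row B: (125, 0, 1)   [0·150 + 1·125 = 125]
  150 = 1·125 + 25   → row C = row A − 1·row B = (25, 1, −1)   [check: 1·150 − 1·125 = 25]
  125 = 5·25 + 0   → remainder 0, stop. gcd = 25 (last nonzero row C).
So gcd(150, 125) = 25, with Bézout identity 1·150 − 1·125 = 25. Containment (⊇): the Bézout identity exhibits 25 as an element of (150, 125), giving (25) ⊆ (150, 125). Containment (⊆): since 25 | 150 and 25 | 125 (150 = 25·6, 125 = 25·5), every Z-linear combination of 150 and 125 is divisible by 25, so (150, 125) ⊆ (25). Therefore (150, 125) = (25), d = 25.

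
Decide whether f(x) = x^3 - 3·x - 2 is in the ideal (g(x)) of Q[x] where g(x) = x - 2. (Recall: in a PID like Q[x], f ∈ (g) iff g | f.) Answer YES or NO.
YES

In Q[x] the ideal (g) consists of all multiples of g, so f ∈ (g) iff g | f, i.e. iff the remainder of f on division by g is 0. Divide f by g (g is monic, so eliminate the leading term of the running remainder at each step):
  leading term x^3: subtract (x^2)·g(x) = x^3 - 2·x^2, leaving 2·x^2 - 3·x - 2
  leading term 2·x^2: subtract (2·x)·g(x) = 2·x^2 - 4·x, leaving x - 2
  leading term x: subtract (1)·g(x) = x - 2, leaving 0
The remainder is 0, so f(x) = g(x) · h(x) with h(x) = x^2 + 2·x + 1. Hence g | f, i.e. f ∈ (g).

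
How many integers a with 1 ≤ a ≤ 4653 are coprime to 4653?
2760

The number of a ∈ {1, ..., 4653} with gcd(a, 4653) = 1 is by definition Euler's totient φ(4653). φ is multiplicative, with φ(p^e) = p^e − p^(e−1). Factorise 4653 = 3^2 · 11 · 47. Then
  φ(4653) = (3^2 − 3^1) · (11 − 1) · (47 − 1) = 6 · 10 · 46 = 2760.
So there are 2760 such integers.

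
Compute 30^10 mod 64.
0

Use repeated squaring. Binary(10) = 1010. Walk through the bits of the exponent 10 left-to-right: at each bit after the leading one, square the running value, then multiply by 30 if the bit is 1 (always reducing mod 64):
  bit 1 = 1 (leading): start with 30.
  bit 2 = 0: square 30^2 = 900 ≡ 4 (mod 64).
  bit 3 = 1: square 4^2 = 16; bit is 1, so multiply 16·30 = 480 ≡ 32 (mod 64).
  bit 4 = 0: square 32^2 = 1024 ≡ 0 (mod 64).
Final value: 30^10 ≡ 0 (mod 64).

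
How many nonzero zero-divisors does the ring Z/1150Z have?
Z/1150Z has 709 nonzero zero-divisors

In Z/1150Z each nonzero element is either a unit (gcd with 1150 is 1) or a zero-divisor (gcd > 1). The number of units is φ(1150): factorise 1150 = 2 · 5^2 · 23, so φ(1150) = (2 − 1) · (5^2 − 5^1) · (23 − 1) = 1 · 20 · 22 = 440. The nonzero elements number 1150 − 1 = 1149. Hence the nonzero zero-divisors number 1149 − 440 = 709.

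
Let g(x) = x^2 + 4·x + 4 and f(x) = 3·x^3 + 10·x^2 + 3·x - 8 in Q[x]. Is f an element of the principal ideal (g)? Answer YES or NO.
In Q[x] the ideal (g) consists of all multiples of g, so f ∈ (g) iff g | f, i.e. iff the remainder of f on division by g is 0. Divide f by g (g is monic, so eliminate the leading term of the running remainder at each step):
  leading term 3·x^3: subtract (3·x)·g(x) = 3·x^3 + 12·x^2 + 12·x, leaving -2·x^2 - 9·x - 8
  leading term -2·x^2: subtract (-2)·g(x) = -2·x^2 - 8·x - 8, leaving -x
The remainder r(x) = -x ≠ 0 (and deg r < deg g), so g ∤ f, i.e. f ∉ (g).

Final answer: NO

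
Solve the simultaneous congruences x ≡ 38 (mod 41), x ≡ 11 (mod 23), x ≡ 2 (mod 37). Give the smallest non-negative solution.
The moduli 41, 23, 37 are pairwise coprime, so by the CRT there is a unique solution mod 41·23·37 = 34891.
Solve by successive substitution. Start with x ≡ 38 (mod 41).
  Combine with x ≡ 11 (mod 23): write x = 38 + 41·t and require 38 + 41·t ≡ 11 (mod 23), i.e. 41·t ≡ 11 − 38 ≡ 19 (mod 23). Since 41^(−1) ≡ 9 (mod 23) (41 ≡ 18 (mod 23)), t ≡ 9·19 ≡ 10 (mod 23). So x ≡ 38 + 41·10 = 448 (mod 943).
  Combine with x ≡ 2 (mod 37): write x = 448 + 943·t and require 448 + 943·t ≡ 2 (mod 37), i.e. 943·t ≡ 2 − 448 ≡ 35 (mod 37). Since 943^(−1) ≡ 35 (mod 37) (943 ≡ 18 (mod 37)), t ≡ 35·35 ≡ 4 (mod 37). So x ≡ 448 + 943·4 = 4220 (mod 34891).
Unique solution in [0, 34891): x = 4220.

Final answer: x ≡ 4220 (mod 34891); the representative in [0, 34891) is 4220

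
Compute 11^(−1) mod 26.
Apply the extended Euclidean algorithm to (26, 11), tracking rows (r, s, t) with s·26 + t·11 = r. Each division r_prev = q·r_cur + r_new produces the new row as (previous row) − q·(current row):
  row A: (26, 1, 0)   [1·26 + 0·11 = 26]
  row B: (11, 0, 1)   [0·26 + 1·11 = 11]
  26 = 2·11 + 4   → row C = row A − 2·row B = (4, 1, −2)   [check: 1·26 − 2·11 = 4]
  11 = 2·4 + 3   → row D = row B − 2·row C = (3, −2, 5)   [check: −2·26 + 5·11 = 3]
  4 = 1·3 + 1   → row E = row C − 1·row D = (1, 3, −7)   [check: 3·26 − 7·11 = 1]
  3 = 3·1 + 0   → remainder 0, stop. gcd = 1 (last nonzero row E).
The gcd is 1, so 11 is invertible mod 26. The last nonzero row gives 3·26 − 7·11 = 1, so t = −7. So 11^(−1) ≡ −7 ≡ 19 (mod 26). Verify: 11 · 19 = 209 ≡ 1 (mod 26). ✓

Final answer: 11^(−1) ≡ 19 (mod 26)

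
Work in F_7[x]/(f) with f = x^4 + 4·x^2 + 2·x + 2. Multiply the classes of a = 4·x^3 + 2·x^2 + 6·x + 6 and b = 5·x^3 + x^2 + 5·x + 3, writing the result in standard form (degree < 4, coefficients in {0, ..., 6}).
Multiply as integer polynomials: a · b = 20·x^6 + 14·x^5 + 52·x^4 + 58·x^3 + 42·x^2 + 48·x + 18. Reducing coefficients mod 7: a · b ≡ 6·x^6 + 3·x^4 + 2·x^3 + 6·x + 4. Now divide by f(x) = x^4 + 4·x^2 + 2·x + 2 in F_7[x], eliminating the leading term at each step:
  leading term 6·x^6: subtract (6·x^2)·f(x) = 6·x^6 + 3·x^4 + 5·x^3 + 5·x^2, leaving 4·x^3 + 2·x^2 + 6·x + 4 (coefficients mod 7)
The degree is now < 4, so this is the remainder. Hence a · b ≡ 4·x^3 + 2·x^2 + 6·x + 4 in F_7[x]/(f).

Final answer: a · b ≡ 4·x^3 + 2·x^2 + 6·x + 4 (mod f(x))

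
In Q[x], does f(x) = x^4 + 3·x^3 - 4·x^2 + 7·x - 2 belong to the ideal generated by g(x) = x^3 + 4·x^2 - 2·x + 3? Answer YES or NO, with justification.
In Q[x] the ideal (g) consists of all multiples of g, so f ∈ (g) iff g | f, i.e. iff the remainder of f on division by g is 0. Divide f by g (g is monic, so eliminate the leading term of the running remainder at each step):
  leading term x^4: subtract (x)·g(x) = x^4 + 4·x^3 - 2·x^2 + 3·x, leaving -x^3 - 2·x^2 + 4·x - 2
  leading term -x^3: subtract (-1)·g(x) = -x^3 - 4·x^2 + 2·x - 3, leaving 2·x^2 + 2·x + 1
The remainder r(x) = 2·x^2 + 2·x + 1 ≠ 0 (and deg r < deg g), so g ∤ f, i.e. f ∉ (g).

Final answer: NO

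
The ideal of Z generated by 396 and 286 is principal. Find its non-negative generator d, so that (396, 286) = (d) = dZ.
In the PID Z, (a, b) is generated by gcd(a, b). Compute gcd(396, 286) with the extended Euclidean algorithm, tracking rows (r, s, t) with s·396 + t·286 = r:
  row A: (396, 1, 0)   [1·396 + 0·286 = 396]
  row B: (286, 0, 1)   [0·396 + 1·286 = 286]
  396 = 1·286 + 110   → row C = row A − 1·row B = (110, 1, −1)   [check: 1·396 − 1·286 = 110]
  286 = 2·110 + 66   → row D = row B − 2·row C = (66, −2, 3)   [check: −2·396 + 3·286 = 66]
  110 = 1·66 + 44   → row E = row C − 1·row D = (44, 3, −4)   [check: 3·396 − 4·286 = 44]
  66 = 1·44 + 22   → row F = row D − 1·row E = (22, −5, 7)   [check: −5·396 + 7·286 = 22]
  44 = 2·22 + 0   → remainder 0, stop. gcd = 22 (last nonzero row F).
So gcd(396, 286) = 22, with Bézout identity −5·396 + 7·286 = 22. Containment (⊇): the Bézout identity exhibits 22 as an element of (396, 286), giving (22) ⊆ (396, 286). Containment (⊆): since 22 | 396 and 22 | 286 (396 = 22·18, 286 = 22·13), every Z-linear combination of 396 and 286 is divisible by 22, so (396, 286) ⊆ (22). Therefore (396, 286) = (22), d = 22.

Final answer: (396, 286) = (22); d = 22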